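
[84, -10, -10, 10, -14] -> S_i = Random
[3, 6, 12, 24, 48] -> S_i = 3*2^i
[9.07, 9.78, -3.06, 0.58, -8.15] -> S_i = Random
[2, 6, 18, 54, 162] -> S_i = 2*3^i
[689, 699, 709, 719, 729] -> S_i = 689 + 10*i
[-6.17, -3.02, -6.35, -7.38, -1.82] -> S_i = Random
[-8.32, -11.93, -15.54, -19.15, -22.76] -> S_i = -8.32 + -3.61*i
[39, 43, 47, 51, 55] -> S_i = 39 + 4*i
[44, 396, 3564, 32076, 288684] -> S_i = 44*9^i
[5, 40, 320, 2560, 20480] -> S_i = 5*8^i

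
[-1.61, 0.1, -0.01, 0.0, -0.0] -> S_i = -1.61*(-0.06)^i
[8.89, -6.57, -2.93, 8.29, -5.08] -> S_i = Random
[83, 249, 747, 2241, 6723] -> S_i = 83*3^i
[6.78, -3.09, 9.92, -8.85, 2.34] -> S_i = Random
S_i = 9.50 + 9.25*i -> [9.5, 18.75, 28.0, 37.25, 46.5]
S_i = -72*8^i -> [-72, -576, -4608, -36864, -294912]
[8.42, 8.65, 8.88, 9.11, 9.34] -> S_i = 8.42 + 0.23*i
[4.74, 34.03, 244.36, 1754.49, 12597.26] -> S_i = 4.74*7.18^i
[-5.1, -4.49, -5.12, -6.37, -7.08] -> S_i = Random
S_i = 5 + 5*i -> [5, 10, 15, 20, 25]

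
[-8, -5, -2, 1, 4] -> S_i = -8 + 3*i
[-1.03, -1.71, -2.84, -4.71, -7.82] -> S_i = -1.03*1.66^i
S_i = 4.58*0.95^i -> [4.58, 4.35, 4.13, 3.93, 3.73]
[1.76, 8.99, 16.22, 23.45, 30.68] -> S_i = 1.76 + 7.23*i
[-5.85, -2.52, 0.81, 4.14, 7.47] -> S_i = -5.85 + 3.33*i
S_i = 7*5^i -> [7, 35, 175, 875, 4375]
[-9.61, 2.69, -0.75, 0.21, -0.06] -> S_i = -9.61*(-0.28)^i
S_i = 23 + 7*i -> [23, 30, 37, 44, 51]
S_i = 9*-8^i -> [9, -72, 576, -4608, 36864]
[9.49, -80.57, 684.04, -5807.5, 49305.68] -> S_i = 9.49*(-8.49)^i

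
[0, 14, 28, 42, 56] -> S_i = 0 + 14*i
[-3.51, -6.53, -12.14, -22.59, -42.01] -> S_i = -3.51*1.86^i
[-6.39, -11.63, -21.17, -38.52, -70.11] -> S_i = -6.39*1.82^i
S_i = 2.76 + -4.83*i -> [2.76, -2.07, -6.9, -11.73, -16.56]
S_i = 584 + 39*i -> [584, 623, 662, 701, 740]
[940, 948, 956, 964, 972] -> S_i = 940 + 8*i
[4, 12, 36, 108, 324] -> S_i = 4*3^i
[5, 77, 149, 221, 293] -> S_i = 5 + 72*i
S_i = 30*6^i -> [30, 180, 1080, 6480, 38880]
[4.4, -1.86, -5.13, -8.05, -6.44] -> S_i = Random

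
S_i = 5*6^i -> [5, 30, 180, 1080, 6480]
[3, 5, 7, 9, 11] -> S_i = 3 + 2*i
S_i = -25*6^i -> [-25, -150, -900, -5400, -32400]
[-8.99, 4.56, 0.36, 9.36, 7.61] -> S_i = Random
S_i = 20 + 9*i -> [20, 29, 38, 47, 56]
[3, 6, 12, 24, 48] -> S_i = 3*2^i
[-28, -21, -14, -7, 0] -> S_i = -28 + 7*i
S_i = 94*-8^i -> [94, -752, 6016, -48128, 385024]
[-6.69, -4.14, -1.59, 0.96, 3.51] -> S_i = -6.69 + 2.55*i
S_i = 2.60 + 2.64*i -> [2.6, 5.24, 7.88, 10.52, 13.16]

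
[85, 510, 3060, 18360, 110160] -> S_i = 85*6^i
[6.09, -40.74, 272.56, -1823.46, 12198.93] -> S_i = 6.09*(-6.69)^i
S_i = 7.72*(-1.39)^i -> [7.72, -10.73, 14.92, -20.73, 28.82]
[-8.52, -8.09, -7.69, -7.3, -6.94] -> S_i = -8.52*0.95^i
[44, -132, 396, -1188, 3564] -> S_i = 44*-3^i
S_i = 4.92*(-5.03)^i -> [4.92, -24.75, 124.48, -626.14, 3149.47]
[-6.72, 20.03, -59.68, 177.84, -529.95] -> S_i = -6.72*(-2.98)^i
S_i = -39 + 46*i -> [-39, 7, 53, 99, 145]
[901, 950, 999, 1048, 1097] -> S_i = 901 + 49*i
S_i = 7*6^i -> [7, 42, 252, 1512, 9072]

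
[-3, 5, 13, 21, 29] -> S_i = -3 + 8*i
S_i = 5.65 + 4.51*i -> [5.65, 10.16, 14.67, 19.18, 23.69]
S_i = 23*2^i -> [23, 46, 92, 184, 368]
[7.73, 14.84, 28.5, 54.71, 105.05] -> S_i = 7.73*1.92^i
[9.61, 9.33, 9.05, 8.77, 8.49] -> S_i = 9.61 + -0.28*i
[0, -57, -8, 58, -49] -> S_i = Random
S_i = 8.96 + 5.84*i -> [8.96, 14.8, 20.64, 26.48, 32.32]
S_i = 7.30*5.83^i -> [7.3, 42.56, 248.12, 1446.53, 8433.29]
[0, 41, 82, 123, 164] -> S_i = 0 + 41*i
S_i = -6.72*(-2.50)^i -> [-6.72, 16.8, -42.0, 105.0, -262.5]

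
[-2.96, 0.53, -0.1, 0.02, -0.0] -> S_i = -2.96*(-0.18)^i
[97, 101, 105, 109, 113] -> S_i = 97 + 4*i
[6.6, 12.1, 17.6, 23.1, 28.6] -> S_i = 6.60 + 5.50*i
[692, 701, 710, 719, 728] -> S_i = 692 + 9*i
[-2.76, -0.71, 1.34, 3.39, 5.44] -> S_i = -2.76 + 2.05*i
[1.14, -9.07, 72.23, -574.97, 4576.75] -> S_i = 1.14*(-7.96)^i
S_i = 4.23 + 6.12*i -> [4.23, 10.35, 16.47, 22.59, 28.71]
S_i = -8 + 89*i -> [-8, 81, 170, 259, 348]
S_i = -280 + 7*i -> [-280, -273, -266, -259, -252]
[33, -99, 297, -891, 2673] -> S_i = 33*-3^i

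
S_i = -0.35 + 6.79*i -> [-0.35, 6.44, 13.23, 20.02, 26.81]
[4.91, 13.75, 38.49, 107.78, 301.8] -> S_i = 4.91*2.80^i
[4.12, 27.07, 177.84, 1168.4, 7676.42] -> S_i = 4.12*6.57^i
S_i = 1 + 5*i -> [1, 6, 11, 16, 21]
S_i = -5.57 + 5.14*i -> [-5.57, -0.43, 4.71, 9.85, 14.99]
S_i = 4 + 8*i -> [4, 12, 20, 28, 36]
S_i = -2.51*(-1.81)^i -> [-2.51, 4.54, -8.22, 14.88, -26.94]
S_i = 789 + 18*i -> [789, 807, 825, 843, 861]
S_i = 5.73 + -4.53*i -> [5.73, 1.2, -3.33, -7.86, -12.39]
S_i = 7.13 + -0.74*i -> [7.13, 6.39, 5.65, 4.91, 4.17]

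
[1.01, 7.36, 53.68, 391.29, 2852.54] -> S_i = 1.01*7.29^i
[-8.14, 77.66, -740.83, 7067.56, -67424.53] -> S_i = -8.14*(-9.54)^i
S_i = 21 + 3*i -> [21, 24, 27, 30, 33]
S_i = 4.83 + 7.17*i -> [4.83, 12.0, 19.17, 26.34, 33.51]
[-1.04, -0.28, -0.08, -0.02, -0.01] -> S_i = -1.04*0.27^i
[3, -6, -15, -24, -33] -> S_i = 3 + -9*i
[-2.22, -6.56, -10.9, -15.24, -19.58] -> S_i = -2.22 + -4.34*i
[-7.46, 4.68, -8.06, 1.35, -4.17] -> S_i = Random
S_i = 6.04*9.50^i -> [6.04, 57.38, 545.11, 5178.54, 49196.18]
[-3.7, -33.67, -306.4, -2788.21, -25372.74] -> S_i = -3.70*9.10^i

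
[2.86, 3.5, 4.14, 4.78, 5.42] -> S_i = 2.86 + 0.64*i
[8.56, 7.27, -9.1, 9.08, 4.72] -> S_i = Random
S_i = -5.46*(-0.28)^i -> [-5.46, 1.53, -0.43, 0.12, -0.03]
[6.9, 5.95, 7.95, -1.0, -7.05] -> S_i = Random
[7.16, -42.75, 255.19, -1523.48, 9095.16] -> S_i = 7.16*(-5.97)^i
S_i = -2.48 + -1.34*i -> [-2.48, -3.82, -5.16, -6.5, -7.84]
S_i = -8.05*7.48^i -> [-8.05, -60.21, -450.4, -3369.0, -25200.1]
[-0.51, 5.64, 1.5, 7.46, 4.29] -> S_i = Random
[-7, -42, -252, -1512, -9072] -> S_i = -7*6^i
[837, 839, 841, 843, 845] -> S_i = 837 + 2*i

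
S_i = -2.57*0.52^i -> [-2.57, -1.34, -0.69, -0.36, -0.19]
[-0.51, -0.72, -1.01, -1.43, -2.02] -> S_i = -0.51*1.41^i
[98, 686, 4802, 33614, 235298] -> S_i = 98*7^i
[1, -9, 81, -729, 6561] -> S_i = 1*-9^i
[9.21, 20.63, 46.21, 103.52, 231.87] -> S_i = 9.21*2.24^i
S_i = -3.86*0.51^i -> [-3.86, -1.97, -1.0, -0.51, -0.26]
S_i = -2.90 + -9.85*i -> [-2.9, -12.75, -22.6, -32.45, -42.3]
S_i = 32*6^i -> [32, 192, 1152, 6912, 41472]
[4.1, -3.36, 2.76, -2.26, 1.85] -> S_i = 4.10*(-0.82)^i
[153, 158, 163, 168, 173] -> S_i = 153 + 5*i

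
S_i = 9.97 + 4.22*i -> [9.97, 14.19, 18.41, 22.63, 26.85]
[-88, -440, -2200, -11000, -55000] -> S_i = -88*5^i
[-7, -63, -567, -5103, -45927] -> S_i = -7*9^i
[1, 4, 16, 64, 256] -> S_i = 1*4^i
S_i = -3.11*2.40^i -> [-3.11, -7.46, -17.91, -42.99, -103.18]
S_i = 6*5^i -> [6, 30, 150, 750, 3750]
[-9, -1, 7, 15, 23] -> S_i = -9 + 8*i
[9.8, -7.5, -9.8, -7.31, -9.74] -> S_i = Random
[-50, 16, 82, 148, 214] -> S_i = -50 + 66*i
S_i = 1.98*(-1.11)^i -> [1.98, -2.2, 2.44, -2.71, 3.01]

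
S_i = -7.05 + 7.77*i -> [-7.05, 0.72, 8.49, 16.26, 24.03]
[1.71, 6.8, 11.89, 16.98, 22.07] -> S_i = 1.71 + 5.09*i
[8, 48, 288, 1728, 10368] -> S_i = 8*6^i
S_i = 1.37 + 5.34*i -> [1.37, 6.71, 12.05, 17.39, 22.73]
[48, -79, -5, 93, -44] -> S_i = Random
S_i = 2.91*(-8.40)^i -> [2.91, -24.44, 205.33, -1724.77, 14488.06]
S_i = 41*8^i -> [41, 328, 2624, 20992, 167936]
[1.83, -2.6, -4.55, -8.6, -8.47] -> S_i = Random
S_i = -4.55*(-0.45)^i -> [-4.55, 2.05, -0.92, 0.41, -0.19]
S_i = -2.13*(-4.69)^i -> [-2.13, 9.99, -46.85, 219.73, -1030.55]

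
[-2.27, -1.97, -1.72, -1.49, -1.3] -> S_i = -2.27*0.87^i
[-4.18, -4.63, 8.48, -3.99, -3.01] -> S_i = Random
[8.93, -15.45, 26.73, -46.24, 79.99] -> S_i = 8.93*(-1.73)^i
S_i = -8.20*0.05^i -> [-8.2, -0.41, -0.02, -0.0, -0.0]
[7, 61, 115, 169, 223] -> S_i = 7 + 54*i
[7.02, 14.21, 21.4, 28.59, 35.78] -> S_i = 7.02 + 7.19*i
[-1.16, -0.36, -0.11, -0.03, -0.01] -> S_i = -1.16*0.31^i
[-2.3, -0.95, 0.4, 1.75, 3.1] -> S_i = -2.30 + 1.35*i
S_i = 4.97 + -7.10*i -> [4.97, -2.13, -9.23, -16.33, -23.43]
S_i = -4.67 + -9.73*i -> [-4.67, -14.4, -24.13, -33.86, -43.59]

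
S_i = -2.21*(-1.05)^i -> [-2.21, 2.32, -2.44, 2.56, -2.69]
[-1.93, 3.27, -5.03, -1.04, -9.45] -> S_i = Random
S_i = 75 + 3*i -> [75, 78, 81, 84, 87]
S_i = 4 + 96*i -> [4, 100, 196, 292, 388]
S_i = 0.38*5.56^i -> [0.38, 2.11, 11.75, 65.31, 363.15]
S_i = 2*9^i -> [2, 18, 162, 1458, 13122]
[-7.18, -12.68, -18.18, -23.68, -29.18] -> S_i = -7.18 + -5.50*i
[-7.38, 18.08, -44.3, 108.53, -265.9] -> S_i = -7.38*(-2.45)^i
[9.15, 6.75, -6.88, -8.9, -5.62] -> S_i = Random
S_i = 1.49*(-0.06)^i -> [1.49, -0.09, 0.01, -0.0, 0.0]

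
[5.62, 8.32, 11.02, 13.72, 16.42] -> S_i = 5.62 + 2.70*i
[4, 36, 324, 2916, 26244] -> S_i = 4*9^i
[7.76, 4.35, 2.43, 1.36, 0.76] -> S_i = 7.76*0.56^i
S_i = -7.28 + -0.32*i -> [-7.28, -7.6, -7.92, -8.24, -8.56]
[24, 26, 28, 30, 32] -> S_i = 24 + 2*i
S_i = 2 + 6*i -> [2, 8, 14, 20, 26]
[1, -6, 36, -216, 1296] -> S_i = 1*-6^i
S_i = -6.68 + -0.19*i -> [-6.68, -6.87, -7.06, -7.25, -7.44]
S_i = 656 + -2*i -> [656, 654, 652, 650, 648]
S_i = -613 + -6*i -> [-613, -619, -625, -631, -637]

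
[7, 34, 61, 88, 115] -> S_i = 7 + 27*i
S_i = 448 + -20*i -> [448, 428, 408, 388, 368]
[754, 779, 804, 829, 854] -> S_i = 754 + 25*i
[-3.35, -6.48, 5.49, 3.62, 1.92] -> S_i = Random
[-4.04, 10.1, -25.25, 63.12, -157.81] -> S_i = -4.04*(-2.50)^i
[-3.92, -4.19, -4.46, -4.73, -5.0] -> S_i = -3.92 + -0.27*i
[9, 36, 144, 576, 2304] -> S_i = 9*4^i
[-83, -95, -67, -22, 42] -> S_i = Random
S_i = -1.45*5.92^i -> [-1.45, -8.58, -50.82, -300.84, -1780.96]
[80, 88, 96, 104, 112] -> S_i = 80 + 8*i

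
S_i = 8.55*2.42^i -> [8.55, 20.69, 50.07, 121.17, 293.24]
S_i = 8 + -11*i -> [8, -3, -14, -25, -36]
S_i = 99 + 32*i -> [99, 131, 163, 195, 227]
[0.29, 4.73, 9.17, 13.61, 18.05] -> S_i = 0.29 + 4.44*i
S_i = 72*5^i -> [72, 360, 1800, 9000, 45000]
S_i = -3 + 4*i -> [-3, 1, 5, 9, 13]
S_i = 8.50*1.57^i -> [8.5, 13.34, 20.95, 32.89, 51.64]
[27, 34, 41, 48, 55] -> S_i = 27 + 7*i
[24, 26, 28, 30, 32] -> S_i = 24 + 2*i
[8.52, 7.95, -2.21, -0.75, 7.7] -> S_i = Random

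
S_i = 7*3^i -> [7, 21, 63, 189, 567]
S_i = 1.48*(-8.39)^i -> [1.48, -12.42, 104.18, -874.07, 7333.47]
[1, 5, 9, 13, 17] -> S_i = 1 + 4*i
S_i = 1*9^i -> [1, 9, 81, 729, 6561]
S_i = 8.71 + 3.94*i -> [8.71, 12.65, 16.59, 20.53, 24.47]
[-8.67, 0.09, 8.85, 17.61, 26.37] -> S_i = -8.67 + 8.76*i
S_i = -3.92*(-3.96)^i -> [-3.92, 15.52, -61.47, 243.43, -963.98]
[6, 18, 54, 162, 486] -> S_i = 6*3^i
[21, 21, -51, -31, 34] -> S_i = Random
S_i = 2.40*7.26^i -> [2.4, 17.42, 126.5, 918.38, 6667.42]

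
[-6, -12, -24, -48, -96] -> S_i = -6*2^i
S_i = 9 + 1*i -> [9, 10, 11, 12, 13]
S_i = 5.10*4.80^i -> [5.1, 24.48, 117.5, 564.02, 2707.29]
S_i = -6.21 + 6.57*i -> [-6.21, 0.36, 6.93, 13.5, 20.07]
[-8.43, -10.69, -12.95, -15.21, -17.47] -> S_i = -8.43 + -2.26*i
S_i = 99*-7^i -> [99, -693, 4851, -33957, 237699]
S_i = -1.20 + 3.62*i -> [-1.2, 2.42, 6.04, 9.66, 13.28]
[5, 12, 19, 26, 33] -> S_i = 5 + 7*i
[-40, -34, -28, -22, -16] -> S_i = -40 + 6*i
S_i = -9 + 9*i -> [-9, 0, 9, 18, 27]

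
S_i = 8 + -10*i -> [8, -2, -12, -22, -32]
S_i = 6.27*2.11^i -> [6.27, 13.23, 27.91, 58.9, 124.28]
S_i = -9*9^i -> [-9, -81, -729, -6561, -59049]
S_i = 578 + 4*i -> [578, 582, 586, 590, 594]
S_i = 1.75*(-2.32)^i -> [1.75, -4.06, 9.42, -21.85, 50.7]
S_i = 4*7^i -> [4, 28, 196, 1372, 9604]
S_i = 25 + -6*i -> [25, 19, 13, 7, 1]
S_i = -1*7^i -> [-1, -7, -49, -343, -2401]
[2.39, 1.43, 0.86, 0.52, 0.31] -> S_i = 2.39*0.60^i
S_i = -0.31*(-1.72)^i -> [-0.31, 0.53, -0.92, 1.58, -2.71]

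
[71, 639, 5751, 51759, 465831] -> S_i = 71*9^i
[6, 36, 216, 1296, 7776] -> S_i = 6*6^i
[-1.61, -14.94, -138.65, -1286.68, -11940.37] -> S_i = -1.61*9.28^i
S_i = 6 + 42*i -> [6, 48, 90, 132, 174]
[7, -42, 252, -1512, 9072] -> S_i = 7*-6^i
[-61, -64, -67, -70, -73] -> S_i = -61 + -3*i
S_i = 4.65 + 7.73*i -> [4.65, 12.38, 20.11, 27.84, 35.57]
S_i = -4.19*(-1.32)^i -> [-4.19, 5.53, -7.3, 9.64, -12.72]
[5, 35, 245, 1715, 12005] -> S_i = 5*7^i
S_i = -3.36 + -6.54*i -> [-3.36, -9.9, -16.44, -22.98, -29.52]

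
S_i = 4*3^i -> [4, 12, 36, 108, 324]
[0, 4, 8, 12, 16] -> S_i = 0 + 4*i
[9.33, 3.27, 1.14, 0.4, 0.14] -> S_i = 9.33*0.35^i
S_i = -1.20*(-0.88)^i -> [-1.2, 1.06, -0.93, 0.82, -0.72]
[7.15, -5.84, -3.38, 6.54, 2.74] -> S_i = Random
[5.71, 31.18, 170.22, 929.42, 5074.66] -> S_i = 5.71*5.46^i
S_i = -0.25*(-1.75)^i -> [-0.25, 0.44, -0.77, 1.34, -2.34]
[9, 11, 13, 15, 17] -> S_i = 9 + 2*i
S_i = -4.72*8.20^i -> [-4.72, -38.7, -317.37, -2602.46, -21340.15]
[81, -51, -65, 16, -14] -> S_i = Random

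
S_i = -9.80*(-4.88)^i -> [-9.8, 47.82, -233.38, 1138.9, -5557.83]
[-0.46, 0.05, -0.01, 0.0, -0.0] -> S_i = -0.46*(-0.11)^i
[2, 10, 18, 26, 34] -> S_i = 2 + 8*i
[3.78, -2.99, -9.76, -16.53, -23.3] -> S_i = 3.78 + -6.77*i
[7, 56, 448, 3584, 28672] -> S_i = 7*8^i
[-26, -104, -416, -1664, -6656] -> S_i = -26*4^i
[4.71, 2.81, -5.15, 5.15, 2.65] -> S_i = Random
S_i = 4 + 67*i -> [4, 71, 138, 205, 272]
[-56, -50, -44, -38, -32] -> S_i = -56 + 6*i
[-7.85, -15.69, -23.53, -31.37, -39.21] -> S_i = -7.85 + -7.84*i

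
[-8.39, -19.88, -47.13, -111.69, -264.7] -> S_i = -8.39*2.37^i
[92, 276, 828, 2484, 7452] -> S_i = 92*3^i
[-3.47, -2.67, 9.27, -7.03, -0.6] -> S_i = Random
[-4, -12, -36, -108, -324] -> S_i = -4*3^i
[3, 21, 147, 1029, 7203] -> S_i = 3*7^i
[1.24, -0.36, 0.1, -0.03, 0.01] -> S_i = 1.24*(-0.29)^i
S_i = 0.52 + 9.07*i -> [0.52, 9.59, 18.66, 27.73, 36.8]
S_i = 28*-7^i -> [28, -196, 1372, -9604, 67228]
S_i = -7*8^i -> [-7, -56, -448, -3584, -28672]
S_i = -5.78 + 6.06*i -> [-5.78, 0.28, 6.34, 12.4, 18.46]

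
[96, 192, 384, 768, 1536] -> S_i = 96*2^i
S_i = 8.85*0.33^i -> [8.85, 2.92, 0.96, 0.32, 0.1]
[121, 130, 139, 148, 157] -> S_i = 121 + 9*i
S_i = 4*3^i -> [4, 12, 36, 108, 324]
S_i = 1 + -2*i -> [1, -1, -3, -5, -7]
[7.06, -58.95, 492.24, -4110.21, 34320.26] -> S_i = 7.06*(-8.35)^i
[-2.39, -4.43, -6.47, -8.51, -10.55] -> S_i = -2.39 + -2.04*i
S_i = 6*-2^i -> [6, -12, 24, -48, 96]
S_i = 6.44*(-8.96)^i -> [6.44, -57.7, 517.01, -4632.44, 41506.67]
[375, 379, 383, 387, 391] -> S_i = 375 + 4*i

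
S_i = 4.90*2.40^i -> [4.9, 11.76, 28.22, 67.74, 162.57]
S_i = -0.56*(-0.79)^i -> [-0.56, 0.44, -0.35, 0.28, -0.22]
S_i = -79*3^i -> [-79, -237, -711, -2133, -6399]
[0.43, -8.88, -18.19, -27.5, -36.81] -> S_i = 0.43 + -9.31*i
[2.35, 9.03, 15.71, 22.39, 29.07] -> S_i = 2.35 + 6.68*i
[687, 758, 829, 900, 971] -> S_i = 687 + 71*i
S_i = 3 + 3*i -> [3, 6, 9, 12, 15]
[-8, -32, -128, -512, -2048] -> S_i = -8*4^i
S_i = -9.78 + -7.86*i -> [-9.78, -17.64, -25.5, -33.36, -41.22]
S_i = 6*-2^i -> [6, -12, 24, -48, 96]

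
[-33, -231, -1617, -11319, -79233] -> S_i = -33*7^i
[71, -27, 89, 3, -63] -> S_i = Random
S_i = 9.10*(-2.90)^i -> [9.1, -26.39, 76.53, -221.94, 643.63]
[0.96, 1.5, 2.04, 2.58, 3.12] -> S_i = 0.96 + 0.54*i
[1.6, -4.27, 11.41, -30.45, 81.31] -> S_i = 1.60*(-2.67)^i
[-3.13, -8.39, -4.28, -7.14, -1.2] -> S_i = Random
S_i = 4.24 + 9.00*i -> [4.24, 13.24, 22.24, 31.24, 40.24]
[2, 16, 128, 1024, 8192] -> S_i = 2*8^i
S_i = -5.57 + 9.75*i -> [-5.57, 4.18, 13.93, 23.68, 33.43]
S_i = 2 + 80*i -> [2, 82, 162, 242, 322]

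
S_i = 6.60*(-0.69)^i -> [6.6, -4.55, 3.14, -2.17, 1.5]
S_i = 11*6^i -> [11, 66, 396, 2376, 14256]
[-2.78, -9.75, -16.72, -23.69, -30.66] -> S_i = -2.78 + -6.97*i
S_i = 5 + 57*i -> [5, 62, 119, 176, 233]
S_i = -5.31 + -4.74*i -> [-5.31, -10.05, -14.79, -19.53, -24.27]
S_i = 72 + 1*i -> [72, 73, 74, 75, 76]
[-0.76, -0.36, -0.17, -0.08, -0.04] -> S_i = -0.76*0.47^i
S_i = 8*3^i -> [8, 24, 72, 216, 648]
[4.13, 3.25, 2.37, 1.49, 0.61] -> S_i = 4.13 + -0.88*i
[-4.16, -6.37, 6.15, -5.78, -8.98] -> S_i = Random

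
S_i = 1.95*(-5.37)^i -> [1.95, -10.47, 56.23, -301.97, 1621.56]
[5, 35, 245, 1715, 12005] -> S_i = 5*7^i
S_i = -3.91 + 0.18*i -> [-3.91, -3.73, -3.55, -3.37, -3.19]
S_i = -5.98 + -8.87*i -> [-5.98, -14.85, -23.72, -32.59, -41.46]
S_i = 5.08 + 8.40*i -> [5.08, 13.48, 21.88, 30.28, 38.68]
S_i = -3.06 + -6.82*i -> [-3.06, -9.88, -16.7, -23.52, -30.34]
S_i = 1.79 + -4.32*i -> [1.79, -2.53, -6.85, -11.17, -15.49]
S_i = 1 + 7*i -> [1, 8, 15, 22, 29]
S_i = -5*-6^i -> [-5, 30, -180, 1080, -6480]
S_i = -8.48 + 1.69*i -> [-8.48, -6.79, -5.1, -3.41, -1.72]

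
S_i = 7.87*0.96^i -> [7.87, 7.56, 7.25, 6.96, 6.68]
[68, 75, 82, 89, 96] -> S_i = 68 + 7*i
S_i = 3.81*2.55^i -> [3.81, 9.72, 24.77, 63.18, 161.1]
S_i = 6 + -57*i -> [6, -51, -108, -165, -222]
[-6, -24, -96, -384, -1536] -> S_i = -6*4^i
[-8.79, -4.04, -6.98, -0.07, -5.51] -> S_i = Random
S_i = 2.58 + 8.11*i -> [2.58, 10.69, 18.8, 26.91, 35.02]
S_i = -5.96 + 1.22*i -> [-5.96, -4.74, -3.52, -2.3, -1.08]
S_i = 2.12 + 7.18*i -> [2.12, 9.3, 16.48, 23.66, 30.84]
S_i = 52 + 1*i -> [52, 53, 54, 55, 56]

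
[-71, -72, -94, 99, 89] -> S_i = Random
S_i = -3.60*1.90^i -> [-3.6, -6.84, -13.0, -24.69, -46.92]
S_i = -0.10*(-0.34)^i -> [-0.1, 0.03, -0.01, 0.0, -0.0]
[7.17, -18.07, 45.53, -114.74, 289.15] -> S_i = 7.17*(-2.52)^i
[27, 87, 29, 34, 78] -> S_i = Random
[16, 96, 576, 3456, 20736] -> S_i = 16*6^i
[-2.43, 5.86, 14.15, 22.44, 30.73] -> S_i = -2.43 + 8.29*i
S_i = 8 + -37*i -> [8, -29, -66, -103, -140]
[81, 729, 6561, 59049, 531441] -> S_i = 81*9^i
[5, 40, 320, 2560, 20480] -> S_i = 5*8^i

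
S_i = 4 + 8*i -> [4, 12, 20, 28, 36]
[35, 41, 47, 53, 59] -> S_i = 35 + 6*i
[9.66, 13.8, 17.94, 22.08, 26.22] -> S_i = 9.66 + 4.14*i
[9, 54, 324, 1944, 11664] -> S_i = 9*6^i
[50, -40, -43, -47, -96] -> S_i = Random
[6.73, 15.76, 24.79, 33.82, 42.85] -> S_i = 6.73 + 9.03*i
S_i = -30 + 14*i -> [-30, -16, -2, 12, 26]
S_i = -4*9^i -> [-4, -36, -324, -2916, -26244]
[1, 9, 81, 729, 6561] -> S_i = 1*9^i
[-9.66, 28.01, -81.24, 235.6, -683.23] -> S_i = -9.66*(-2.90)^i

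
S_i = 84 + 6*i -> [84, 90, 96, 102, 108]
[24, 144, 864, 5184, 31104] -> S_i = 24*6^i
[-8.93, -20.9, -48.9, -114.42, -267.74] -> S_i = -8.93*2.34^i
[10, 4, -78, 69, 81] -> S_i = Random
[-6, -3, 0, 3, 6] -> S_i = -6 + 3*i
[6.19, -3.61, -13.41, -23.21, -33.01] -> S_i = 6.19 + -9.80*i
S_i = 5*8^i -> [5, 40, 320, 2560, 20480]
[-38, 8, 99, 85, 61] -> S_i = Random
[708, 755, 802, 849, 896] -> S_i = 708 + 47*i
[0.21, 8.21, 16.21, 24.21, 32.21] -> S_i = 0.21 + 8.00*i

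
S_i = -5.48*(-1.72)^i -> [-5.48, 9.43, -16.21, 27.88, -47.96]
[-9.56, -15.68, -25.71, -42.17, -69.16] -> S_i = -9.56*1.64^i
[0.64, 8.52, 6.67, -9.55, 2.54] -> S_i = Random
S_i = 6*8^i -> [6, 48, 384, 3072, 24576]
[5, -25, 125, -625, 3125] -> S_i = 5*-5^i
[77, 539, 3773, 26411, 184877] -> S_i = 77*7^i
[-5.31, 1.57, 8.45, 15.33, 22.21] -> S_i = -5.31 + 6.88*i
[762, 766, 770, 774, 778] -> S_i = 762 + 4*i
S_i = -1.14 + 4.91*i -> [-1.14, 3.77, 8.68, 13.59, 18.5]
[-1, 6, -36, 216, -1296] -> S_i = -1*-6^i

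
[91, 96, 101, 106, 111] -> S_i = 91 + 5*i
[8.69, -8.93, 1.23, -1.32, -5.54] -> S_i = Random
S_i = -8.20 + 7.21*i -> [-8.2, -0.99, 6.22, 13.43, 20.64]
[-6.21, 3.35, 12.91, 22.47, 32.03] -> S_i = -6.21 + 9.56*i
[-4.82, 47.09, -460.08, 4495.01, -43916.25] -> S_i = -4.82*(-9.77)^i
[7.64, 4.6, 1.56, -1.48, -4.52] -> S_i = 7.64 + -3.04*i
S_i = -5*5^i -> [-5, -25, -125, -625, -3125]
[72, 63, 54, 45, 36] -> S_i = 72 + -9*i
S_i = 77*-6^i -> [77, -462, 2772, -16632, 99792]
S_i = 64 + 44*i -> [64, 108, 152, 196, 240]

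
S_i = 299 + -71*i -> [299, 228, 157, 86, 15]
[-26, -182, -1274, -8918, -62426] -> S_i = -26*7^i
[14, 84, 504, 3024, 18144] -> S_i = 14*6^i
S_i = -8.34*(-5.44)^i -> [-8.34, 45.37, -246.81, 1342.65, -7304.01]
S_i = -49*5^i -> [-49, -245, -1225, -6125, -30625]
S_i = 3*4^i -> [3, 12, 48, 192, 768]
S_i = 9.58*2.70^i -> [9.58, 25.87, 69.84, 188.56, 509.12]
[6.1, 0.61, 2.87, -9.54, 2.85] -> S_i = Random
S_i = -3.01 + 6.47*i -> [-3.01, 3.46, 9.93, 16.4, 22.87]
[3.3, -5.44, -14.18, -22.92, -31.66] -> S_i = 3.30 + -8.74*i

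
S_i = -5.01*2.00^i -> [-5.01, -10.02, -20.04, -40.08, -80.16]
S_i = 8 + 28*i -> [8, 36, 64, 92, 120]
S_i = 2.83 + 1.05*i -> [2.83, 3.88, 4.93, 5.98, 7.03]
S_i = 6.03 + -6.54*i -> [6.03, -0.51, -7.05, -13.59, -20.13]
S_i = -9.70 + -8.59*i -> [-9.7, -18.29, -26.88, -35.47, -44.06]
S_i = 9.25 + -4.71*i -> [9.25, 4.54, -0.17, -4.88, -9.59]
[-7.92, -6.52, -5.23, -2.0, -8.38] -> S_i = Random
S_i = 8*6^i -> [8, 48, 288, 1728, 10368]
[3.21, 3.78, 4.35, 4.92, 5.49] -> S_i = 3.21 + 0.57*i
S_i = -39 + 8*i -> [-39, -31, -23, -15, -7]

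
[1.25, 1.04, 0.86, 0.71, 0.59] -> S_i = 1.25*0.83^i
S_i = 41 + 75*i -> [41, 116, 191, 266, 341]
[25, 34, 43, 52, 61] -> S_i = 25 + 9*i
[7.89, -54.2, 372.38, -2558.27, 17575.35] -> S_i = 7.89*(-6.87)^i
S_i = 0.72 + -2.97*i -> [0.72, -2.25, -5.22, -8.19, -11.16]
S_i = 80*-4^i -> [80, -320, 1280, -5120, 20480]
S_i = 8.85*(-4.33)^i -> [8.85, -38.32, 165.93, -718.47, 3110.96]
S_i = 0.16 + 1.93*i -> [0.16, 2.09, 4.02, 5.95, 7.88]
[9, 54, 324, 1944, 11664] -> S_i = 9*6^i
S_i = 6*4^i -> [6, 24, 96, 384, 1536]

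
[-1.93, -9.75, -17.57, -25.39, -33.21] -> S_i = -1.93 + -7.82*i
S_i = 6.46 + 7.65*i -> [6.46, 14.11, 21.76, 29.41, 37.06]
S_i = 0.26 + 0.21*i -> [0.26, 0.47, 0.68, 0.89, 1.1]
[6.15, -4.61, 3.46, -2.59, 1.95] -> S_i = 6.15*(-0.75)^i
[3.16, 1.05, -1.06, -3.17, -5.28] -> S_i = 3.16 + -2.11*i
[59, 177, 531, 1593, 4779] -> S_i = 59*3^i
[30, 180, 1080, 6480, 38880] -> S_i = 30*6^i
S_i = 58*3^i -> [58, 174, 522, 1566, 4698]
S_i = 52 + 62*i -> [52, 114, 176, 238, 300]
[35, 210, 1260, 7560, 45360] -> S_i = 35*6^i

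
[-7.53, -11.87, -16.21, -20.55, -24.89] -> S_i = -7.53 + -4.34*i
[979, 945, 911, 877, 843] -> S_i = 979 + -34*i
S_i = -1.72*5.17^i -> [-1.72, -8.89, -45.97, -237.68, -1228.83]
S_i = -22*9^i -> [-22, -198, -1782, -16038, -144342]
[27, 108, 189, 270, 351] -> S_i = 27 + 81*i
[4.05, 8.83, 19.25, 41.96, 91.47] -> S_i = 4.05*2.18^i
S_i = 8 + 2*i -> [8, 10, 12, 14, 16]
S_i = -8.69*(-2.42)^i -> [-8.69, 21.03, -50.89, 123.16, -298.04]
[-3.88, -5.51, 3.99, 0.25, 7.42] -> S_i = Random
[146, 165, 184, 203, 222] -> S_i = 146 + 19*i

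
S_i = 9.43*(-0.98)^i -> [9.43, -9.24, 9.06, -8.88, 8.7]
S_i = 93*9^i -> [93, 837, 7533, 67797, 610173]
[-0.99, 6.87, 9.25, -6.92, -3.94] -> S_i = Random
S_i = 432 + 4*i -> [432, 436, 440, 444, 448]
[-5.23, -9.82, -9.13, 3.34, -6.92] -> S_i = Random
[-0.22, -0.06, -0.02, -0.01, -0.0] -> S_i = -0.22*0.29^i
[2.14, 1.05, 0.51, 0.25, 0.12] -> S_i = 2.14*0.49^i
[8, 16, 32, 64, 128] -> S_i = 8*2^i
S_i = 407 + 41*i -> [407, 448, 489, 530, 571]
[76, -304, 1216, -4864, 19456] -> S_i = 76*-4^i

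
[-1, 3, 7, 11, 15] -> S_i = -1 + 4*i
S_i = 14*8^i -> [14, 112, 896, 7168, 57344]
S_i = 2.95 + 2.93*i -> [2.95, 5.88, 8.81, 11.74, 14.67]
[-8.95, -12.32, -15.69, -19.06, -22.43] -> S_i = -8.95 + -3.37*i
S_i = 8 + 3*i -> [8, 11, 14, 17, 20]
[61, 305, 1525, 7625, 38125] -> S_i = 61*5^i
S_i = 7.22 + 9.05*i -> [7.22, 16.27, 25.32, 34.37, 43.42]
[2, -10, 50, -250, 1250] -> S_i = 2*-5^i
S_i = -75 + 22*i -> [-75, -53, -31, -9, 13]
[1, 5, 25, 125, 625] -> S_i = 1*5^i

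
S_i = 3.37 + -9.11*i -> [3.37, -5.74, -14.85, -23.96, -33.07]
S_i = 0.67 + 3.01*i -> [0.67, 3.68, 6.69, 9.7, 12.71]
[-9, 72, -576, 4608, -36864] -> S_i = -9*-8^i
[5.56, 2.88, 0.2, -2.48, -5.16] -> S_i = 5.56 + -2.68*i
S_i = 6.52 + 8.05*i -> [6.52, 14.57, 22.62, 30.67, 38.72]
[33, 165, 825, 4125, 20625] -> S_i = 33*5^i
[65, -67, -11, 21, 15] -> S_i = Random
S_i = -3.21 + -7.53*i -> [-3.21, -10.74, -18.27, -25.8, -33.33]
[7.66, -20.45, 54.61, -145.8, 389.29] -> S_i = 7.66*(-2.67)^i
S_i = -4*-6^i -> [-4, 24, -144, 864, -5184]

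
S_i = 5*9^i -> [5, 45, 405, 3645, 32805]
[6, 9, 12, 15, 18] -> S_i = 6 + 3*i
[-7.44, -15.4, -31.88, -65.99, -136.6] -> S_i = -7.44*2.07^i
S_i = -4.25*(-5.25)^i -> [-4.25, 22.31, -117.14, 614.99, -3228.69]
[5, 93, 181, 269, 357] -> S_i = 5 + 88*i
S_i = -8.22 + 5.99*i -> [-8.22, -2.23, 3.76, 9.75, 15.74]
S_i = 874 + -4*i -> [874, 870, 866, 862, 858]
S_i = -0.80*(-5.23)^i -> [-0.8, 4.18, -21.88, 114.44, -598.54]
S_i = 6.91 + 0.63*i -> [6.91, 7.54, 8.17, 8.8, 9.43]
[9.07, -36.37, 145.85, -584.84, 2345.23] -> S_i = 9.07*(-4.01)^i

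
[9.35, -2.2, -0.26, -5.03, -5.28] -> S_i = Random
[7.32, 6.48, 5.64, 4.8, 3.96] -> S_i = 7.32 + -0.84*i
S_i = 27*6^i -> [27, 162, 972, 5832, 34992]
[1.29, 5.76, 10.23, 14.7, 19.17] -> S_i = 1.29 + 4.47*i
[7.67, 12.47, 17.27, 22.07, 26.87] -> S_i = 7.67 + 4.80*i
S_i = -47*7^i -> [-47, -329, -2303, -16121, -112847]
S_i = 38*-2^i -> [38, -76, 152, -304, 608]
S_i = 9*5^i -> [9, 45, 225, 1125, 5625]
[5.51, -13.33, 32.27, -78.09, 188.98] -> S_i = 5.51*(-2.42)^i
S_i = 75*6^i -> [75, 450, 2700, 16200, 97200]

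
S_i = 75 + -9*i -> [75, 66, 57, 48, 39]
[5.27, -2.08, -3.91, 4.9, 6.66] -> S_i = Random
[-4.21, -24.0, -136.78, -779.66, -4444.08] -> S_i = -4.21*5.70^i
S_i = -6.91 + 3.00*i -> [-6.91, -3.91, -0.91, 2.09, 5.09]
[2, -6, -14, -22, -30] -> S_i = 2 + -8*i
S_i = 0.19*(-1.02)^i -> [0.19, -0.19, 0.2, -0.2, 0.21]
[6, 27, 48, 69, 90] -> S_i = 6 + 21*i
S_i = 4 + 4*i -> [4, 8, 12, 16, 20]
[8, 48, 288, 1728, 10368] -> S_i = 8*6^i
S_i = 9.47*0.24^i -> [9.47, 2.27, 0.55, 0.13, 0.03]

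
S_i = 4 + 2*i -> [4, 6, 8, 10, 12]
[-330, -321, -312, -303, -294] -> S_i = -330 + 9*i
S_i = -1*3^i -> [-1, -3, -9, -27, -81]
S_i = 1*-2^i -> [1, -2, 4, -8, 16]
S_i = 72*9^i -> [72, 648, 5832, 52488, 472392]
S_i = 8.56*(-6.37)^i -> [8.56, -54.53, 347.34, -2212.54, 14093.91]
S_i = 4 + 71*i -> [4, 75, 146, 217, 288]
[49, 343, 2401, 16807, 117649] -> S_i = 49*7^i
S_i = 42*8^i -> [42, 336, 2688, 21504, 172032]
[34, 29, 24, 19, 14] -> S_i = 34 + -5*i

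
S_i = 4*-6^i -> [4, -24, 144, -864, 5184]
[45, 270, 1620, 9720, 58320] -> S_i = 45*6^i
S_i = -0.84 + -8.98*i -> [-0.84, -9.82, -18.8, -27.78, -36.76]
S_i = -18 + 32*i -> [-18, 14, 46, 78, 110]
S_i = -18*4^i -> [-18, -72, -288, -1152, -4608]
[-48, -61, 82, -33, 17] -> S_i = Random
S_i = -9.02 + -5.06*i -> [-9.02, -14.08, -19.14, -24.2, -29.26]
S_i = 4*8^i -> [4, 32, 256, 2048, 16384]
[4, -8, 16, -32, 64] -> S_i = 4*-2^i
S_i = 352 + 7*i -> [352, 359, 366, 373, 380]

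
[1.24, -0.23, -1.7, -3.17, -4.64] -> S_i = 1.24 + -1.47*i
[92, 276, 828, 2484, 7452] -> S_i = 92*3^i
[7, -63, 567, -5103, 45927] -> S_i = 7*-9^i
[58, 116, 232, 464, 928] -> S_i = 58*2^i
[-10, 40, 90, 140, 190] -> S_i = -10 + 50*i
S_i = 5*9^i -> [5, 45, 405, 3645, 32805]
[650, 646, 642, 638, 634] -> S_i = 650 + -4*i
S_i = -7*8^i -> [-7, -56, -448, -3584, -28672]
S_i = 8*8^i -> [8, 64, 512, 4096, 32768]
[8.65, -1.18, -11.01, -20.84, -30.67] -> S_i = 8.65 + -9.83*i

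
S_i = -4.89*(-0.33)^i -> [-4.89, 1.61, -0.53, 0.18, -0.06]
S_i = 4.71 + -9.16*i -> [4.71, -4.45, -13.61, -22.77, -31.93]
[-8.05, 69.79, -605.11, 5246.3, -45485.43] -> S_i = -8.05*(-8.67)^i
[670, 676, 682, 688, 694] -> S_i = 670 + 6*i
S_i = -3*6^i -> [-3, -18, -108, -648, -3888]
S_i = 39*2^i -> [39, 78, 156, 312, 624]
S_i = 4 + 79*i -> [4, 83, 162, 241, 320]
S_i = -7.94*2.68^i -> [-7.94, -21.28, -57.03, -152.84, -409.6]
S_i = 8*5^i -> [8, 40, 200, 1000, 5000]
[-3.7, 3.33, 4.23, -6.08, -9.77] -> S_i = Random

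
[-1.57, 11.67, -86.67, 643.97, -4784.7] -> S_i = -1.57*(-7.43)^i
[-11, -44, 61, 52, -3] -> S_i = Random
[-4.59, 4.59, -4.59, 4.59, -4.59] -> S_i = -4.59*(-1.00)^i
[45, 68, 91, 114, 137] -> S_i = 45 + 23*i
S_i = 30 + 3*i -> [30, 33, 36, 39, 42]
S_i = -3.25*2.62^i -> [-3.25, -8.52, -22.31, -58.45, -153.14]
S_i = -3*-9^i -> [-3, 27, -243, 2187, -19683]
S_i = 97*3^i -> [97, 291, 873, 2619, 7857]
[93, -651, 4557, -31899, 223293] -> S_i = 93*-7^i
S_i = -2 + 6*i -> [-2, 4, 10, 16, 22]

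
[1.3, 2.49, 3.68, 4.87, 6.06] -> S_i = 1.30 + 1.19*i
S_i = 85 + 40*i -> [85, 125, 165, 205, 245]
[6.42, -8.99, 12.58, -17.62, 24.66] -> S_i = 6.42*(-1.40)^i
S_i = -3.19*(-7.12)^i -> [-3.19, 22.71, -161.72, 1151.41, -8198.05]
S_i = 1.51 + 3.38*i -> [1.51, 4.89, 8.27, 11.65, 15.03]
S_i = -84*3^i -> [-84, -252, -756, -2268, -6804]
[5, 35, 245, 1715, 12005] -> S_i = 5*7^i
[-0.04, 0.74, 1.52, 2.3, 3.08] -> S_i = -0.04 + 0.78*i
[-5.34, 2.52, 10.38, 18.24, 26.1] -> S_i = -5.34 + 7.86*i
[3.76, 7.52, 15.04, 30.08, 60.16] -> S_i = 3.76*2.00^i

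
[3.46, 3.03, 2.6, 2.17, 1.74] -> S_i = 3.46 + -0.43*i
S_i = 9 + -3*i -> [9, 6, 3, 0, -3]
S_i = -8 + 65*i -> [-8, 57, 122, 187, 252]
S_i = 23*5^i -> [23, 115, 575, 2875, 14375]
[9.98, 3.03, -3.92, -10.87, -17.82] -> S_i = 9.98 + -6.95*i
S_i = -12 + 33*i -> [-12, 21, 54, 87, 120]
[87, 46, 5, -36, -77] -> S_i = 87 + -41*i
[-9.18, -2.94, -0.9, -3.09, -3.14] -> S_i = Random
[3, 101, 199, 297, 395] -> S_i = 3 + 98*i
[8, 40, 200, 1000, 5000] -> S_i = 8*5^i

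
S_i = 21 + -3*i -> [21, 18, 15, 12, 9]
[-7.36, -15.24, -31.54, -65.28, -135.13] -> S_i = -7.36*2.07^i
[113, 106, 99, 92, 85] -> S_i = 113 + -7*i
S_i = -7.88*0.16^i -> [-7.88, -1.26, -0.2, -0.03, -0.01]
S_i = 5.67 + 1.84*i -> [5.67, 7.51, 9.35, 11.19, 13.03]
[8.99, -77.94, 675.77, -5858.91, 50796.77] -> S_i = 8.99*(-8.67)^i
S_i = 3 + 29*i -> [3, 32, 61, 90, 119]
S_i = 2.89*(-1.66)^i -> [2.89, -4.8, 7.96, -13.22, 21.94]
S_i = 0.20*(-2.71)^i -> [0.2, -0.54, 1.47, -3.98, 10.79]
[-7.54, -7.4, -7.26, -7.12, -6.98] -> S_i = -7.54 + 0.14*i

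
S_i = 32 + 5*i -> [32, 37, 42, 47, 52]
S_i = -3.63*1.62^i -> [-3.63, -5.88, -9.53, -15.43, -25.0]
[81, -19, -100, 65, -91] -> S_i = Random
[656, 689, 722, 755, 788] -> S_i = 656 + 33*i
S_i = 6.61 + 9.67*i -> [6.61, 16.28, 25.95, 35.62, 45.29]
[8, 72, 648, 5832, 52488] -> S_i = 8*9^i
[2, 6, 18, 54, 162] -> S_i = 2*3^i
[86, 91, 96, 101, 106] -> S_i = 86 + 5*i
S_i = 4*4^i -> [4, 16, 64, 256, 1024]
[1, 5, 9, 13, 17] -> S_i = 1 + 4*i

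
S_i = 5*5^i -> [5, 25, 125, 625, 3125]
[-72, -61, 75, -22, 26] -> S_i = Random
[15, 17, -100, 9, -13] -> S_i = Random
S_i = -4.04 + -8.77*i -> [-4.04, -12.81, -21.58, -30.35, -39.12]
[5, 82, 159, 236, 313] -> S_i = 5 + 77*i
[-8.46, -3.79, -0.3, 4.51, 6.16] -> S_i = Random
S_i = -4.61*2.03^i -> [-4.61, -9.36, -19.0, -38.56, -78.29]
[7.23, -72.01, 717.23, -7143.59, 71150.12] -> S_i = 7.23*(-9.96)^i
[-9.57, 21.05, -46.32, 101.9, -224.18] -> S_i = -9.57*(-2.20)^i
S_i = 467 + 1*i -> [467, 468, 469, 470, 471]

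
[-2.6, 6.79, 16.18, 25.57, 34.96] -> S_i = -2.60 + 9.39*i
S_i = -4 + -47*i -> [-4, -51, -98, -145, -192]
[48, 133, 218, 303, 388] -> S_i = 48 + 85*i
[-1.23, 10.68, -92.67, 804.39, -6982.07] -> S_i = -1.23*(-8.68)^i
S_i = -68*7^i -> [-68, -476, -3332, -23324, -163268]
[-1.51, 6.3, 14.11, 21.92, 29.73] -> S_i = -1.51 + 7.81*i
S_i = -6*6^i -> [-6, -36, -216, -1296, -7776]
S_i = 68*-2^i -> [68, -136, 272, -544, 1088]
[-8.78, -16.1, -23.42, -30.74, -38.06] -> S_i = -8.78 + -7.32*i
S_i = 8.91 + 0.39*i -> [8.91, 9.3, 9.69, 10.08, 10.47]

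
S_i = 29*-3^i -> [29, -87, 261, -783, 2349]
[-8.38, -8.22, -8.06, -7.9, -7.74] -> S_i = -8.38 + 0.16*i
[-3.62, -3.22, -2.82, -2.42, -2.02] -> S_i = -3.62 + 0.40*i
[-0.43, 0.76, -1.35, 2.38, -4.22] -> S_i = -0.43*(-1.77)^i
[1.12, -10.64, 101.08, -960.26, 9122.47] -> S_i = 1.12*(-9.50)^i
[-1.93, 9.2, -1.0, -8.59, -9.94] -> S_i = Random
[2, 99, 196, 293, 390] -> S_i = 2 + 97*i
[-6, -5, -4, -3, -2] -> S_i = -6 + 1*i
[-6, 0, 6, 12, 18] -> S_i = -6 + 6*i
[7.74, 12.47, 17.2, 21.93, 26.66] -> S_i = 7.74 + 4.73*i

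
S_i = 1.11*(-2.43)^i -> [1.11, -2.7, 6.55, -15.93, 38.7]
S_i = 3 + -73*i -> [3, -70, -143, -216, -289]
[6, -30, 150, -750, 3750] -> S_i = 6*-5^i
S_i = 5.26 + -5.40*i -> [5.26, -0.14, -5.54, -10.94, -16.34]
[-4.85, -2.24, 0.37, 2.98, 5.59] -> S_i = -4.85 + 2.61*i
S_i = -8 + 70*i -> [-8, 62, 132, 202, 272]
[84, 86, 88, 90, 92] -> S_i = 84 + 2*i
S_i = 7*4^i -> [7, 28, 112, 448, 1792]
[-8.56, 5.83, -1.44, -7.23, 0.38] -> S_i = Random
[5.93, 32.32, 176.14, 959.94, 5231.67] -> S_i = 5.93*5.45^i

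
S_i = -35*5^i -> [-35, -175, -875, -4375, -21875]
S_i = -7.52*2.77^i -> [-7.52, -20.83, -57.7, -159.83, -442.73]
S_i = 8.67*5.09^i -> [8.67, 44.13, 224.62, 1143.33, 5819.56]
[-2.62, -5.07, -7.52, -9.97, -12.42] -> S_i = -2.62 + -2.45*i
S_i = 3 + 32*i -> [3, 35, 67, 99, 131]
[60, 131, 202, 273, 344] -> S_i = 60 + 71*i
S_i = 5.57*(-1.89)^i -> [5.57, -10.53, 19.9, -37.6, 71.07]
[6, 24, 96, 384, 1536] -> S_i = 6*4^i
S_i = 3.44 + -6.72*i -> [3.44, -3.28, -10.0, -16.72, -23.44]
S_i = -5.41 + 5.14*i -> [-5.41, -0.27, 4.87, 10.01, 15.15]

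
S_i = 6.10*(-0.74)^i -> [6.1, -4.51, 3.34, -2.47, 1.83]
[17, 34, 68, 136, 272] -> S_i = 17*2^i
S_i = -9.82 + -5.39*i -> [-9.82, -15.21, -20.6, -25.99, -31.38]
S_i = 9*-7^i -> [9, -63, 441, -3087, 21609]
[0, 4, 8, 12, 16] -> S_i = 0 + 4*i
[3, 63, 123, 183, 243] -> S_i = 3 + 60*i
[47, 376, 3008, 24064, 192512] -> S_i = 47*8^i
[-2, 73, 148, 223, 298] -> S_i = -2 + 75*i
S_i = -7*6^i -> [-7, -42, -252, -1512, -9072]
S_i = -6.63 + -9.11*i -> [-6.63, -15.74, -24.85, -33.96, -43.07]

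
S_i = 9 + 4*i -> [9, 13, 17, 21, 25]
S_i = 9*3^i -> [9, 27, 81, 243, 729]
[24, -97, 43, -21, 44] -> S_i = Random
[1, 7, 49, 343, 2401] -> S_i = 1*7^i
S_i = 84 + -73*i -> [84, 11, -62, -135, -208]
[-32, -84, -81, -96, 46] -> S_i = Random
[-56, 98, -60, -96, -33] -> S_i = Random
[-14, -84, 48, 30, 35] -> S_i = Random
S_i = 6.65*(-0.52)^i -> [6.65, -3.46, 1.8, -0.94, 0.49]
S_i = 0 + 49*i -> [0, 49, 98, 147, 196]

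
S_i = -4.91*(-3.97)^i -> [-4.91, 19.49, -77.39, 307.22, -1219.67]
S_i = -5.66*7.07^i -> [-5.66, -40.02, -282.91, -2000.21, -14141.45]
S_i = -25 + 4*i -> [-25, -21, -17, -13, -9]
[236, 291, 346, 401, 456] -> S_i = 236 + 55*i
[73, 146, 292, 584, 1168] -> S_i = 73*2^i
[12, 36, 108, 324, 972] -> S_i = 12*3^i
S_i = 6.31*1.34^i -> [6.31, 8.46, 11.33, 15.18, 20.34]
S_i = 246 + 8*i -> [246, 254, 262, 270, 278]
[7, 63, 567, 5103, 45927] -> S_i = 7*9^i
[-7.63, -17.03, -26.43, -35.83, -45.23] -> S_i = -7.63 + -9.40*i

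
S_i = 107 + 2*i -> [107, 109, 111, 113, 115]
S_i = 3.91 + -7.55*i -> [3.91, -3.64, -11.19, -18.74, -26.29]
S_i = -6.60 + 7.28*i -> [-6.6, 0.68, 7.96, 15.24, 22.52]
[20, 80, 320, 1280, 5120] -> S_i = 20*4^i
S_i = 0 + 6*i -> [0, 6, 12, 18, 24]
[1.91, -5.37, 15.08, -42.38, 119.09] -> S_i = 1.91*(-2.81)^i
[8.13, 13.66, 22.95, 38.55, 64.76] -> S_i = 8.13*1.68^i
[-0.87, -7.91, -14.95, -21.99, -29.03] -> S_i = -0.87 + -7.04*i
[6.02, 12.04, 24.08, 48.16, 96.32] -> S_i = 6.02*2.00^i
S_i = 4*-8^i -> [4, -32, 256, -2048, 16384]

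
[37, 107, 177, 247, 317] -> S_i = 37 + 70*i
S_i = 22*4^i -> [22, 88, 352, 1408, 5632]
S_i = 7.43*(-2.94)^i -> [7.43, -21.84, 64.22, -188.81, 555.11]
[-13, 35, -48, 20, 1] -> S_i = Random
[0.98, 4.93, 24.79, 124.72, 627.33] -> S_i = 0.98*5.03^i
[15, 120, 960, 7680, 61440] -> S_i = 15*8^i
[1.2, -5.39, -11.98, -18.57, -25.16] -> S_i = 1.20 + -6.59*i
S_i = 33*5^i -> [33, 165, 825, 4125, 20625]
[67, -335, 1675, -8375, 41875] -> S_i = 67*-5^i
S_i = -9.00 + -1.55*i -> [-9.0, -10.55, -12.1, -13.65, -15.2]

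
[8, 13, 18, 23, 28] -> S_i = 8 + 5*i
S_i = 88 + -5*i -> [88, 83, 78, 73, 68]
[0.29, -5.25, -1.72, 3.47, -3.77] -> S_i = Random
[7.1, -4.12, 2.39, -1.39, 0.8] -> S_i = 7.10*(-0.58)^i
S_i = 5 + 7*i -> [5, 12, 19, 26, 33]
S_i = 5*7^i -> [5, 35, 245, 1715, 12005]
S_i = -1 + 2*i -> [-1, 1, 3, 5, 7]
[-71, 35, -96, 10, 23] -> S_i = Random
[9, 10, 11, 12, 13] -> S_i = 9 + 1*i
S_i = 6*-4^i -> [6, -24, 96, -384, 1536]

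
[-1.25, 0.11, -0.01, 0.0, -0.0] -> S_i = -1.25*(-0.09)^i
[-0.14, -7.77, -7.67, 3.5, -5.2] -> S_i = Random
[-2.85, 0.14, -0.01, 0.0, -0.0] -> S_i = -2.85*(-0.05)^i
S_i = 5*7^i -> [5, 35, 245, 1715, 12005]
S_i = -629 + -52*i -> [-629, -681, -733, -785, -837]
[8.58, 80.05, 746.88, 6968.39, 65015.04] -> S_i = 8.58*9.33^i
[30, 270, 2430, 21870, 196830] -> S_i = 30*9^i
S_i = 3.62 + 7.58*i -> [3.62, 11.2, 18.78, 26.36, 33.94]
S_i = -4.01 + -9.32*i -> [-4.01, -13.33, -22.65, -31.97, -41.29]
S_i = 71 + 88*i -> [71, 159, 247, 335, 423]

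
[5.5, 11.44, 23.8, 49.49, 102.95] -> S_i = 5.50*2.08^i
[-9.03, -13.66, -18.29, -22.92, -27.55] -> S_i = -9.03 + -4.63*i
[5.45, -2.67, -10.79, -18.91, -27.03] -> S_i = 5.45 + -8.12*i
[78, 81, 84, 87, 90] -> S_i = 78 + 3*i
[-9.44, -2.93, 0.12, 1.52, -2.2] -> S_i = Random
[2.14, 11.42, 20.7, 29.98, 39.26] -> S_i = 2.14 + 9.28*i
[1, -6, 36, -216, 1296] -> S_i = 1*-6^i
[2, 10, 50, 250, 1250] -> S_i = 2*5^i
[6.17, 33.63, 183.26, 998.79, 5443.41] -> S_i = 6.17*5.45^i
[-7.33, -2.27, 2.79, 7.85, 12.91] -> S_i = -7.33 + 5.06*i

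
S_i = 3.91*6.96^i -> [3.91, 27.21, 189.41, 1318.27, 9175.16]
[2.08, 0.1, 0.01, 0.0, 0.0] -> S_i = 2.08*0.05^i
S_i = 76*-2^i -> [76, -152, 304, -608, 1216]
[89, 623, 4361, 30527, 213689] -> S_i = 89*7^i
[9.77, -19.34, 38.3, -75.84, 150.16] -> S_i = 9.77*(-1.98)^i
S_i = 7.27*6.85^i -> [7.27, 49.8, 341.13, 2336.72, 16006.51]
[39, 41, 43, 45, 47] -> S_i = 39 + 2*i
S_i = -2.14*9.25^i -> [-2.14, -19.8, -183.1, -1693.71, -15666.81]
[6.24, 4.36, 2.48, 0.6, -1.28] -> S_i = 6.24 + -1.88*i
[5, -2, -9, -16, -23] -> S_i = 5 + -7*i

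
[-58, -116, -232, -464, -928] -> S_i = -58*2^i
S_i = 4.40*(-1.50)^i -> [4.4, -6.6, 9.9, -14.85, 22.28]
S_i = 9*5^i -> [9, 45, 225, 1125, 5625]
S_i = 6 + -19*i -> [6, -13, -32, -51, -70]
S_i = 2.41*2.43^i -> [2.41, 5.86, 14.23, 34.58, 84.03]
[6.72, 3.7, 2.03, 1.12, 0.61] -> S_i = 6.72*0.55^i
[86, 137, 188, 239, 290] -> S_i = 86 + 51*i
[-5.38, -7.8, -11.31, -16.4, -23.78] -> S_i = -5.38*1.45^i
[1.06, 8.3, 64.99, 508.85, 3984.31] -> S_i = 1.06*7.83^i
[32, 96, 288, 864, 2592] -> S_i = 32*3^i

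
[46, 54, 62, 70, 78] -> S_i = 46 + 8*i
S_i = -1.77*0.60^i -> [-1.77, -1.06, -0.64, -0.38, -0.23]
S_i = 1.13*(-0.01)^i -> [1.13, -0.01, 0.0, -0.0, 0.0]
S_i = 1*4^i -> [1, 4, 16, 64, 256]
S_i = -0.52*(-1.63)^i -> [-0.52, 0.85, -1.38, 2.25, -3.67]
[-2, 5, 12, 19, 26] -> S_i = -2 + 7*i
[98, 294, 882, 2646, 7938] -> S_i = 98*3^i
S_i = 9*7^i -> [9, 63, 441, 3087, 21609]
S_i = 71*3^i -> [71, 213, 639, 1917, 5751]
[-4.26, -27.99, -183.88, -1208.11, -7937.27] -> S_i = -4.26*6.57^i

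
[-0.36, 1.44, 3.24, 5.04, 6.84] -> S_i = -0.36 + 1.80*i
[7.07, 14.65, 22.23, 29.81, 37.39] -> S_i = 7.07 + 7.58*i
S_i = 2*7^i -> [2, 14, 98, 686, 4802]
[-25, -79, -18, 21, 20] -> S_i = Random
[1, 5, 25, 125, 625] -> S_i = 1*5^i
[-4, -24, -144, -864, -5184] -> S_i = -4*6^i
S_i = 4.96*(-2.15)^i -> [4.96, -10.66, 22.93, -49.29, 105.98]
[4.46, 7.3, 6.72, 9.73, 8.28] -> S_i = Random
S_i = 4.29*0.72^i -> [4.29, 3.09, 2.22, 1.6, 1.15]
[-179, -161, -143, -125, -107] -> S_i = -179 + 18*i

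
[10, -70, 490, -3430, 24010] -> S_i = 10*-7^i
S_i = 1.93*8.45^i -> [1.93, 16.31, 137.81, 1164.47, 9839.75]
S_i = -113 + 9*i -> [-113, -104, -95, -86, -77]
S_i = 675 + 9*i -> [675, 684, 693, 702, 711]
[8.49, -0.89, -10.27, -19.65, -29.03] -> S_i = 8.49 + -9.38*i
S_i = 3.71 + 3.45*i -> [3.71, 7.16, 10.61, 14.06, 17.51]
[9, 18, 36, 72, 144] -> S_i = 9*2^i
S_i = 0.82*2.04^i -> [0.82, 1.67, 3.41, 6.96, 14.2]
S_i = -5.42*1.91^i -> [-5.42, -10.35, -19.77, -37.77, -72.13]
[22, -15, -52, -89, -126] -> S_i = 22 + -37*i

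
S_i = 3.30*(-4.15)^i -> [3.3, -13.7, 56.83, -235.86, 978.83]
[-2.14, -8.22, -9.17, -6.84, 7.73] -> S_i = Random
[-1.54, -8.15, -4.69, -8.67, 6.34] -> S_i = Random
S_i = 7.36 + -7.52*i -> [7.36, -0.16, -7.68, -15.2, -22.72]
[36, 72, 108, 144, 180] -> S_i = 36 + 36*i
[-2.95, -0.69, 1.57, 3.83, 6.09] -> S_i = -2.95 + 2.26*i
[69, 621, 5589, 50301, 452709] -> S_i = 69*9^i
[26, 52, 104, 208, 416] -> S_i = 26*2^i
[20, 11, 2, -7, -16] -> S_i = 20 + -9*i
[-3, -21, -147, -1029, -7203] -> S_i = -3*7^i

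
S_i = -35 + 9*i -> [-35, -26, -17, -8, 1]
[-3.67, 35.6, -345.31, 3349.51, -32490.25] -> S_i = -3.67*(-9.70)^i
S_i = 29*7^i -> [29, 203, 1421, 9947, 69629]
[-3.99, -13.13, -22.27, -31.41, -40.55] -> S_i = -3.99 + -9.14*i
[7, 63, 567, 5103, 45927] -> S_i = 7*9^i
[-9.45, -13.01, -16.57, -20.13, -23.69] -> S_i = -9.45 + -3.56*i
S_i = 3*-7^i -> [3, -21, 147, -1029, 7203]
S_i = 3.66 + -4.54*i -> [3.66, -0.88, -5.42, -9.96, -14.5]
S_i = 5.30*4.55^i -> [5.3, 24.12, 109.72, 499.24, 2271.55]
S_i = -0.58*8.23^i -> [-0.58, -4.77, -39.29, -323.32, -2660.89]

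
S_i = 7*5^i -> [7, 35, 175, 875, 4375]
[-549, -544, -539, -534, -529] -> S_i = -549 + 5*i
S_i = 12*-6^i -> [12, -72, 432, -2592, 15552]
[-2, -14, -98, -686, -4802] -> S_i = -2*7^i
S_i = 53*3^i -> [53, 159, 477, 1431, 4293]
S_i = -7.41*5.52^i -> [-7.41, -40.9, -225.79, -1246.34, -6879.78]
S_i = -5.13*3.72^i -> [-5.13, -19.08, -70.99, -264.09, -982.4]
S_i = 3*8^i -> [3, 24, 192, 1536, 12288]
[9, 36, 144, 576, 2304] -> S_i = 9*4^i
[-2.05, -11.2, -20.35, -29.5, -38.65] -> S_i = -2.05 + -9.15*i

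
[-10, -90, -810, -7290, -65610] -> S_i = -10*9^i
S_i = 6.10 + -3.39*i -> [6.1, 2.71, -0.68, -4.07, -7.46]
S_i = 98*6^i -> [98, 588, 3528, 21168, 127008]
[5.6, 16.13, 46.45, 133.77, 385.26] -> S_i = 5.60*2.88^i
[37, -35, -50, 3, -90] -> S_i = Random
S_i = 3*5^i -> [3, 15, 75, 375, 1875]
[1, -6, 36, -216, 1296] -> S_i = 1*-6^i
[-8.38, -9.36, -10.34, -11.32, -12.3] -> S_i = -8.38 + -0.98*i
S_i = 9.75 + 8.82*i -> [9.75, 18.57, 27.39, 36.21, 45.03]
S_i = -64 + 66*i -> [-64, 2, 68, 134, 200]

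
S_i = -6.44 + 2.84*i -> [-6.44, -3.6, -0.76, 2.08, 4.92]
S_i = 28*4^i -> [28, 112, 448, 1792, 7168]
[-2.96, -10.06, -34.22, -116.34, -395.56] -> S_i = -2.96*3.40^i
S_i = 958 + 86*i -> [958, 1044, 1130, 1216, 1302]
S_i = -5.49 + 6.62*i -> [-5.49, 1.13, 7.75, 14.37, 20.99]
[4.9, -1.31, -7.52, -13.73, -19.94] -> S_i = 4.90 + -6.21*i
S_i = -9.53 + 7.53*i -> [-9.53, -2.0, 5.53, 13.06, 20.59]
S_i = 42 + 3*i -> [42, 45, 48, 51, 54]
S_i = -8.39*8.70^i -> [-8.39, -72.99, -635.04, -5524.84, -48066.11]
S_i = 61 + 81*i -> [61, 142, 223, 304, 385]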